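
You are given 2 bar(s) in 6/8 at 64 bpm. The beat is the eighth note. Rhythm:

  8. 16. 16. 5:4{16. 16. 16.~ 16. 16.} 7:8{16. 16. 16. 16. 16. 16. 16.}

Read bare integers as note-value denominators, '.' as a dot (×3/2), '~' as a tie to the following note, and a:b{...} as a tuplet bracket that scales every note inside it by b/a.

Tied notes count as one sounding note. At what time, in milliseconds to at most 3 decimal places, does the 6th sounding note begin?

note 6 onset = 21/5b = 3937.5ms

1. 0.0ms @ 0 + 1406.25ms (3/2)
2. 1406.25ms @ 3/2 + 703.125ms (3/4)
3. 2109.375ms @ 9/4 + 703.125ms (3/4)
4. 2812.5ms @ 3 + 562.5ms (3/5)
5. 3375.0ms @ 18/5 + 562.5ms (3/5)
6. 3937.5ms @ 21/5 + 1125.0ms (6/5)
7. 5062.5ms @ 27/5 + 562.5ms (3/5)
8. 5625.0ms @ 6 + 803.571ms (6/7)
9. 6428.571ms @ 48/7 + 803.571ms (6/7)
10. 7232.143ms @ 54/7 + 803.571ms (6/7)
11. 8035.714ms @ 60/7 + 803.571ms (6/7)
12. 8839.286ms @ 66/7 + 803.571ms (6/7)
13. 9642.857ms @ 72/7 + 803.571ms (6/7)
14. 10446.429ms @ 78/7 + 803.571ms (6/7)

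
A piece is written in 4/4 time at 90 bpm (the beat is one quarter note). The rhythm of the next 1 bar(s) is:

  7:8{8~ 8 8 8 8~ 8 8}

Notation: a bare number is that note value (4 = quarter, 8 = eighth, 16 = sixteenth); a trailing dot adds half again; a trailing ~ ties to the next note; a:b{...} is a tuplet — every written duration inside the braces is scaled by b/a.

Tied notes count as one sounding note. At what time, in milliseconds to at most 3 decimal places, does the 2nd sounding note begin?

1. 0.0ms @ 0 + 761.905ms (8/7)
2. 761.905ms @ 8/7 + 380.952ms (4/7)
3. 1142.857ms @ 12/7 + 380.952ms (4/7)
4. 1523.81ms @ 16/7 + 761.905ms (8/7)
5. 2285.714ms @ 24/7 + 380.952ms (4/7)

note 2 onset = 8/7b = 761.905ms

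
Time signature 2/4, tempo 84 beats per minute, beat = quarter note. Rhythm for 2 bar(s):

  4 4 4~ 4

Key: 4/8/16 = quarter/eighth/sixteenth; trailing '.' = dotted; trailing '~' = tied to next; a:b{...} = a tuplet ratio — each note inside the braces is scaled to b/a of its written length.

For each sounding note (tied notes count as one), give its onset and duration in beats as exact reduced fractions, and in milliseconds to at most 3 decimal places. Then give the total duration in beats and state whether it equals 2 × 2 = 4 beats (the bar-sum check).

1) 0.0ms=0b +714.286ms=1b
2) 714.286ms=1b +714.286ms=1b
3) 1428.571ms=2b +1428.571ms=2b
Σ=4b of 4 (84bpm 2/4) — PASS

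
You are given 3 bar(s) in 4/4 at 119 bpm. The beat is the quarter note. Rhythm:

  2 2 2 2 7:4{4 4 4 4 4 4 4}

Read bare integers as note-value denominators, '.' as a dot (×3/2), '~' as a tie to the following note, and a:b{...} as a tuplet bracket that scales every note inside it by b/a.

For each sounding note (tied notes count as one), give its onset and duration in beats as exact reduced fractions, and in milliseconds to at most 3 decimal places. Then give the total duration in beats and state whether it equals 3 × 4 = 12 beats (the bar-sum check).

1) 0.0ms=0b +1008.403ms=2b
2) 1008.403ms=2b +1008.403ms=2b
3) 2016.807ms=4b +1008.403ms=2b
4) 3025.21ms=6b +1008.403ms=2b
5) 4033.613ms=8b +288.115ms=4/7b
6) 4321.729ms=60/7b +288.115ms=4/7b
7) 4609.844ms=64/7b +288.115ms=4/7b
8) 4897.959ms=68/7b +288.115ms=4/7b
9) 5186.074ms=72/7b +288.115ms=4/7b
10) 5474.19ms=76/7b +288.115ms=4/7b
11) 5762.305ms=80/7b +288.115ms=4/7b
Σ=12b of 12 (119bpm 4/4) — PASS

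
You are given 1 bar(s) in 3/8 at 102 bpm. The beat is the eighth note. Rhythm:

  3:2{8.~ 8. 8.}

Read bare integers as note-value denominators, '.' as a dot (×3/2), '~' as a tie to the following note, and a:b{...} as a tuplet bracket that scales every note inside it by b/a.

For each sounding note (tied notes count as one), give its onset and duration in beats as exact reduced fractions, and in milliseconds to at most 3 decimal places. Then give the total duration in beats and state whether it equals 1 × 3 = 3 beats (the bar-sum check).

1) 0.0ms=0b +1176.471ms=2b
2) 1176.471ms=2b +588.235ms=1b
Σ=3b of 3 (102bpm 3/8) — PASS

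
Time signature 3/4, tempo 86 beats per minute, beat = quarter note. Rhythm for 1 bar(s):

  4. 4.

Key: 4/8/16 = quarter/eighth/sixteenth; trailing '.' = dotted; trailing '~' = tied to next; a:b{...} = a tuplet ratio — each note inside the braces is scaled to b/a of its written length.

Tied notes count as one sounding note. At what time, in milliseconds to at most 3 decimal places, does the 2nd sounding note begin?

1. 0.0ms @ 0 + 1046.512ms (3/2)
2. 1046.512ms @ 3/2 + 1046.512ms (3/2)

note 2 onset = 3/2b = 1046.512ms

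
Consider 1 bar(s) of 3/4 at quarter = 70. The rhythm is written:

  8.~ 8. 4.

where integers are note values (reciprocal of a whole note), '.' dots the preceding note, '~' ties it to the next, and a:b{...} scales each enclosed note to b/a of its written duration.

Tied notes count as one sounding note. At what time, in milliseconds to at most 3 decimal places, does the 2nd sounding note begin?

1. 0.0ms @ 0 + 1285.714ms (3/2)
2. 1285.714ms @ 3/2 + 1285.714ms (3/2)

note 2 onset = 3/2b = 1285.714ms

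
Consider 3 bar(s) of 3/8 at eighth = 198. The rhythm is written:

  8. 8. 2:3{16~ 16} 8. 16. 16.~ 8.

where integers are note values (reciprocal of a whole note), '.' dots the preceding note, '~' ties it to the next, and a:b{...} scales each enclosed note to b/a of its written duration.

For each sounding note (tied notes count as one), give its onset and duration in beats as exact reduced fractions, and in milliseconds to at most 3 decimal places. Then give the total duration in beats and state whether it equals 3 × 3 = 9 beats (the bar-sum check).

1) 0.0ms=0b +454.545ms=3/2b
2) 454.545ms=3/2b +454.545ms=3/2b
3) 909.091ms=3b +454.545ms=3/2b
4) 1363.636ms=9/2b +454.545ms=3/2b
5) 1818.182ms=6b +227.273ms=3/4b
6) 2045.455ms=27/4b +681.818ms=9/4b
Σ=9b of 9 (198bpm 3/8) — PASS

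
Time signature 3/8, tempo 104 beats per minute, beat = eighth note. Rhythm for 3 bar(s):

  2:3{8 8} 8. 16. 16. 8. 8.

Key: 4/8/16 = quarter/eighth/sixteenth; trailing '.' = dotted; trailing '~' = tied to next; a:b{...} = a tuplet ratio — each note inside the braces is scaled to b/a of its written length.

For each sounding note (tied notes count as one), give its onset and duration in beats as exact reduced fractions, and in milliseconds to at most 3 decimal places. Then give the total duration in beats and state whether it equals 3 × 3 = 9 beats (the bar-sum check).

1) 0.0ms=0b +865.385ms=3/2b
2) 865.385ms=3/2b +865.385ms=3/2b
3) 1730.769ms=3b +865.385ms=3/2b
4) 2596.154ms=9/2b +432.692ms=3/4b
5) 3028.846ms=21/4b +432.692ms=3/4b
6) 3461.538ms=6b +865.385ms=3/2b
7) 4326.923ms=15/2b +865.385ms=3/2b
Σ=9b of 9 (104bpm 3/8) — PASS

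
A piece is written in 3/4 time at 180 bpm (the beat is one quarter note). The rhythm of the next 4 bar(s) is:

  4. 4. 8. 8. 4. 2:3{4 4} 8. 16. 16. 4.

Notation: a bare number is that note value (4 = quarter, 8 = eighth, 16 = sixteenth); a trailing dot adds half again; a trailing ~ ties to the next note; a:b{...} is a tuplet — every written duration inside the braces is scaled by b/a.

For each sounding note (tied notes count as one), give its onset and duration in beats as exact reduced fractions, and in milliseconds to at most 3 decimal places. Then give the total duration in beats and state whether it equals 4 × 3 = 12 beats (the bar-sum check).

1) 0.0ms=0b +500.0ms=3/2b
2) 500.0ms=3/2b +500.0ms=3/2b
3) 1000.0ms=3b +250.0ms=3/4b
4) 1250.0ms=15/4b +250.0ms=3/4b
5) 1500.0ms=9/2b +500.0ms=3/2b
6) 2000.0ms=6b +500.0ms=3/2b
7) 2500.0ms=15/2b +500.0ms=3/2b
8) 3000.0ms=9b +250.0ms=3/4b
9) 3250.0ms=39/4b +125.0ms=3/8b
10) 3375.0ms=81/8b +125.0ms=3/8b
11) 3500.0ms=21/2b +500.0ms=3/2b
Σ=12b of 12 (180bpm 3/4) — PASS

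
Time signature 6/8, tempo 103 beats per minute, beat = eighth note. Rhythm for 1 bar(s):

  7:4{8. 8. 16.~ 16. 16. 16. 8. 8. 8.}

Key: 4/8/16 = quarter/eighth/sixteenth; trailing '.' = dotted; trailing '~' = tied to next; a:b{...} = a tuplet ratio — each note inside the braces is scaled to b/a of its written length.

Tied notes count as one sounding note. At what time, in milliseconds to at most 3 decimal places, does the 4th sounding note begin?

note 4 onset = 18/7b = 1497.92ms

1. 0.0ms @ 0 + 499.307ms (6/7)
2. 499.307ms @ 6/7 + 499.307ms (6/7)
3. 998.613ms @ 12/7 + 499.307ms (6/7)
4. 1497.92ms @ 18/7 + 249.653ms (3/7)
5. 1747.573ms @ 3 + 249.653ms (3/7)
6. 1997.226ms @ 24/7 + 499.307ms (6/7)
7. 2496.533ms @ 30/7 + 499.307ms (6/7)
8. 2995.839ms @ 36/7 + 499.307ms (6/7)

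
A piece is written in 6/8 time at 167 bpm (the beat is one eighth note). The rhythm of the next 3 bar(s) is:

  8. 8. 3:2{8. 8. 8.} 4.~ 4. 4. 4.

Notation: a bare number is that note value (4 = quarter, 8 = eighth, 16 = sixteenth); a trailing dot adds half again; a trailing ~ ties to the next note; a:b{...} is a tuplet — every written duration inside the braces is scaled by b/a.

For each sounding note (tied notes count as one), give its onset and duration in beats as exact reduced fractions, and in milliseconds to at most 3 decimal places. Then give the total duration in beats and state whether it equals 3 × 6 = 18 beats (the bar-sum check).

1) 0.0ms=0b +538.922ms=3/2b
2) 538.922ms=3/2b +538.922ms=3/2b
3) 1077.844ms=3b +359.281ms=1b
4) 1437.126ms=4b +359.281ms=1b
5) 1796.407ms=5b +359.281ms=1b
6) 2155.689ms=6b +2155.689ms=6b
7) 4311.377ms=12b +1077.844ms=3b
8) 5389.222ms=15b +1077.844ms=3b
Σ=18b of 18 (167bpm 6/8) — PASS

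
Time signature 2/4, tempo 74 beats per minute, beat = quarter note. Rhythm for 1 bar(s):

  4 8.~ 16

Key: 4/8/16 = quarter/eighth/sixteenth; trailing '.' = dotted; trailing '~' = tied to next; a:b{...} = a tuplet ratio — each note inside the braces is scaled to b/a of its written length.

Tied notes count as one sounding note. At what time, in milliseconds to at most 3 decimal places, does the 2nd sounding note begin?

1. 0.0ms @ 0 + 810.811ms (1)
2. 810.811ms @ 1 + 810.811ms (1)

note 2 onset = 1b = 810.811ms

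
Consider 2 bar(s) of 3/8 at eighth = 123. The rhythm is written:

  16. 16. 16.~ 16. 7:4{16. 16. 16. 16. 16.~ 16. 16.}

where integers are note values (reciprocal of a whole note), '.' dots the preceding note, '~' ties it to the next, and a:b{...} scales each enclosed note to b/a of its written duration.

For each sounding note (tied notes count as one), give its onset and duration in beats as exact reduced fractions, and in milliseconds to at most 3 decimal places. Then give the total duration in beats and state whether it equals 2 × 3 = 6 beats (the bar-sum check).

1) 0.0ms=0b +365.854ms=3/4b
2) 365.854ms=3/4b +365.854ms=3/4b
3) 731.707ms=3/2b +731.707ms=3/2b
4) 1463.415ms=3b +209.059ms=3/7b
5) 1672.474ms=24/7b +209.059ms=3/7b
6) 1881.533ms=27/7b +209.059ms=3/7b
7) 2090.592ms=30/7b +209.059ms=3/7b
8) 2299.652ms=33/7b +418.118ms=6/7b
9) 2717.77ms=39/7b +209.059ms=3/7b
Σ=6b of 6 (123bpm 3/8) — PASS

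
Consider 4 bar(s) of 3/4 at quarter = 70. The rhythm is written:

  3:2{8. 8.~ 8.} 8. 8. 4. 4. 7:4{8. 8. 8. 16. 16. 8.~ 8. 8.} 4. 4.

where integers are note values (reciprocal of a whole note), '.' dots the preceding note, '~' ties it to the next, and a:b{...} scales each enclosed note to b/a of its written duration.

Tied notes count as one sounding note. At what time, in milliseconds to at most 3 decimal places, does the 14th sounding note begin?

note 14 onset = 9b = 7714.286ms

1. 0.0ms @ 0 + 428.571ms (1/2)
2. 428.571ms @ 1/2 + 857.143ms (1)
3. 1285.714ms @ 3/2 + 642.857ms (3/4)
4. 1928.571ms @ 9/4 + 642.857ms (3/4)
5. 2571.429ms @ 3 + 1285.714ms (3/2)
6. 3857.143ms @ 9/2 + 1285.714ms (3/2)
7. 5142.857ms @ 6 + 367.347ms (3/7)
8. 5510.204ms @ 45/7 + 367.347ms (3/7)
9. 5877.551ms @ 48/7 + 367.347ms (3/7)
10. 6244.898ms @ 51/7 + 183.673ms (3/14)
11. 6428.571ms @ 15/2 + 183.673ms (3/14)
12. 6612.245ms @ 54/7 + 734.694ms (6/7)
13. 7346.939ms @ 60/7 + 367.347ms (3/7)
14. 7714.286ms @ 9 + 1285.714ms (3/2)
15. 9000.0ms @ 21/2 + 1285.714ms (3/2)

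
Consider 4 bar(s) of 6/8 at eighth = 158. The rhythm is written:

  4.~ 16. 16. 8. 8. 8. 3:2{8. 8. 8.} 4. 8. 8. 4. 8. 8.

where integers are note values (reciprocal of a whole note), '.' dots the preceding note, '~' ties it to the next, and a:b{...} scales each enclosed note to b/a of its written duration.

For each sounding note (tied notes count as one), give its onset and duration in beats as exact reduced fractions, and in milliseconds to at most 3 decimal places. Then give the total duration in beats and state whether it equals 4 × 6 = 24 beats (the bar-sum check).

1) 0.0ms=0b +1424.051ms=15/4b
2) 1424.051ms=15/4b +284.81ms=3/4b
3) 1708.861ms=9/2b +569.62ms=3/2b
4) 2278.481ms=6b +569.62ms=3/2b
5) 2848.101ms=15/2b +569.62ms=3/2b
6) 3417.722ms=9b +379.747ms=1b
7) 3797.468ms=10b +379.747ms=1b
8) 4177.215ms=11b +379.747ms=1b
9) 4556.962ms=12b +1139.241ms=3b
10) 5696.203ms=15b +569.62ms=3/2b
11) 6265.823ms=33/2b +569.62ms=3/2b
12) 6835.443ms=18b +1139.241ms=3b
13) 7974.684ms=21b +569.62ms=3/2b
14) 8544.304ms=45/2b +569.62ms=3/2b
Σ=24b of 24 (158bpm 6/8) — PASS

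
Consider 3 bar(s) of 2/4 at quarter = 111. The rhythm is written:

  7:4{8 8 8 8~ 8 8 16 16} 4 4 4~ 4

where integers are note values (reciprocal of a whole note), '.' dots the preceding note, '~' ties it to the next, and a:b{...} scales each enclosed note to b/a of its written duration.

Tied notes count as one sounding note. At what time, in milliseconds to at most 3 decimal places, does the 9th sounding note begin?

note 9 onset = 3b = 1621.622ms

1. 0.0ms @ 0 + 154.44ms (2/7)
2. 154.44ms @ 2/7 + 154.44ms (2/7)
3. 308.88ms @ 4/7 + 154.44ms (2/7)
4. 463.32ms @ 6/7 + 308.88ms (4/7)
5. 772.201ms @ 10/7 + 154.44ms (2/7)
6. 926.641ms @ 12/7 + 77.22ms (1/7)
7. 1003.861ms @ 13/7 + 77.22ms (1/7)
8. 1081.081ms @ 2 + 540.541ms (1)
9. 1621.622ms @ 3 + 540.541ms (1)
10. 2162.162ms @ 4 + 1081.081ms (2)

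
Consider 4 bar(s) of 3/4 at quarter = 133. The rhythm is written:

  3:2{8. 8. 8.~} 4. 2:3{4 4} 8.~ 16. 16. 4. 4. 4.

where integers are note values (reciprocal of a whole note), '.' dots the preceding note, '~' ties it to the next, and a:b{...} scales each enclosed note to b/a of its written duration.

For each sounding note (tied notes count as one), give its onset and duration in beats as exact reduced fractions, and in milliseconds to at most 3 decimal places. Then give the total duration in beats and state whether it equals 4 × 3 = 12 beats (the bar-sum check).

1) 0.0ms=0b +225.564ms=1/2b
2) 225.564ms=1/2b +225.564ms=1/2b
3) 451.128ms=1b +902.256ms=2b
4) 1353.383ms=3b +676.692ms=3/2b
5) 2030.075ms=9/2b +676.692ms=3/2b
6) 2706.767ms=6b +507.519ms=9/8b
7) 3214.286ms=57/8b +169.173ms=3/8b
8) 3383.459ms=15/2b +676.692ms=3/2b
9) 4060.15ms=9b +676.692ms=3/2b
10) 4736.842ms=21/2b +676.692ms=3/2b
Σ=12b of 12 (133bpm 3/4) — PASS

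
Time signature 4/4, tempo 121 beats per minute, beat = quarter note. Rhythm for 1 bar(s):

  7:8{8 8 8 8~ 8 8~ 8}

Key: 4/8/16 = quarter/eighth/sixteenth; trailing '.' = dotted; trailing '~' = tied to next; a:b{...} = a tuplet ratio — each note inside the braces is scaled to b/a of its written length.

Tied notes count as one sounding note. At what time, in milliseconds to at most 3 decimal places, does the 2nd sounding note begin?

1. 0.0ms @ 0 + 283.353ms (4/7)
2. 283.353ms @ 4/7 + 283.353ms (4/7)
3. 566.706ms @ 8/7 + 283.353ms (4/7)
4. 850.059ms @ 12/7 + 566.706ms (8/7)
5. 1416.765ms @ 20/7 + 566.706ms (8/7)

note 2 onset = 4/7b = 283.353ms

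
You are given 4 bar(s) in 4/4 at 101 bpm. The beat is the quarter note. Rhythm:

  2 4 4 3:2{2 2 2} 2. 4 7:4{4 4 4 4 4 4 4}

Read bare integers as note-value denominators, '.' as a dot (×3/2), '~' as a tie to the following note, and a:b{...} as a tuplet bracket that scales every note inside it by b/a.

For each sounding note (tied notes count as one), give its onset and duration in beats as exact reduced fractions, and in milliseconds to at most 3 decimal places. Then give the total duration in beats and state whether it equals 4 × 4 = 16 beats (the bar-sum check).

1) 0.0ms=0b +1188.119ms=2b
2) 1188.119ms=2b +594.059ms=1b
3) 1782.178ms=3b +594.059ms=1b
4) 2376.238ms=4b +792.079ms=4/3b
5) 3168.317ms=16/3b +792.079ms=4/3b
6) 3960.396ms=20/3b +792.079ms=4/3b
7) 4752.475ms=8b +1782.178ms=3b
8) 6534.653ms=11b +594.059ms=1b
9) 7128.713ms=12b +339.463ms=4/7b
10) 7468.175ms=88/7b +339.463ms=4/7b
11) 7807.638ms=92/7b +339.463ms=4/7b
12) 8147.1ms=96/7b +339.463ms=4/7b
13) 8486.563ms=100/7b +339.463ms=4/7b
14) 8826.025ms=104/7b +339.463ms=4/7b
15) 9165.488ms=108/7b +339.463ms=4/7b
Σ=16b of 16 (101bpm 4/4) — PASS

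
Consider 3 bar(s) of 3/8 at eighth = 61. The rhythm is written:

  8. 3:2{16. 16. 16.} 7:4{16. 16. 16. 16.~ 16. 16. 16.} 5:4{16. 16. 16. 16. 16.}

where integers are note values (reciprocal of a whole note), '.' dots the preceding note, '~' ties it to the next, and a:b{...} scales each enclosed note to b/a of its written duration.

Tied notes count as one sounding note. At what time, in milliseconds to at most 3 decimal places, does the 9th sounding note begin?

1. 0.0ms @ 0 + 1475.41ms (3/2)
2. 1475.41ms @ 3/2 + 491.803ms (1/2)
3. 1967.213ms @ 2 + 491.803ms (1/2)
4. 2459.016ms @ 5/2 + 491.803ms (1/2)
5. 2950.82ms @ 3 + 421.546ms (3/7)
6. 3372.365ms @ 24/7 + 421.546ms (3/7)
7. 3793.911ms @ 27/7 + 421.546ms (3/7)
8. 4215.457ms @ 30/7 + 843.091ms (6/7)
9. 5058.548ms @ 36/7 + 421.546ms (3/7)
10. 5480.094ms @ 39/7 + 421.546ms (3/7)
11. 5901.639ms @ 6 + 590.164ms (3/5)
12. 6491.803ms @ 33/5 + 590.164ms (3/5)
13. 7081.967ms @ 36/5 + 590.164ms (3/5)
14. 7672.131ms @ 39/5 + 590.164ms (3/5)
15. 8262.295ms @ 42/5 + 590.164ms (3/5)

note 9 onset = 36/7b = 5058.548ms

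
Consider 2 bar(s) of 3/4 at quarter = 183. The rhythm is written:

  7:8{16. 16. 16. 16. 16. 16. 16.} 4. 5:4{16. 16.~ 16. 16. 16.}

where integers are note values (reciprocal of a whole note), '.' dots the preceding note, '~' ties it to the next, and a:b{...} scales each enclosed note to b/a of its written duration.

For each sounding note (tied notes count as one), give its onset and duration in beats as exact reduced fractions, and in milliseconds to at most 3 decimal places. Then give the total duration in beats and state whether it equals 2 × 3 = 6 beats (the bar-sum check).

1) 0.0ms=0b +140.515ms=3/7b
2) 140.515ms=3/7b +140.515ms=3/7b
3) 281.03ms=6/7b +140.515ms=3/7b
4) 421.546ms=9/7b +140.515ms=3/7b
5) 562.061ms=12/7b +140.515ms=3/7b
6) 702.576ms=15/7b +140.515ms=3/7b
7) 843.091ms=18/7b +140.515ms=3/7b
8) 983.607ms=3b +491.803ms=3/2b
9) 1475.41ms=9/2b +98.361ms=3/10b
10) 1573.77ms=24/5b +196.721ms=3/5b
11) 1770.492ms=27/5b +98.361ms=3/10b
12) 1868.852ms=57/10b +98.361ms=3/10b
Σ=6b of 6 (183bpm 3/4) — PASS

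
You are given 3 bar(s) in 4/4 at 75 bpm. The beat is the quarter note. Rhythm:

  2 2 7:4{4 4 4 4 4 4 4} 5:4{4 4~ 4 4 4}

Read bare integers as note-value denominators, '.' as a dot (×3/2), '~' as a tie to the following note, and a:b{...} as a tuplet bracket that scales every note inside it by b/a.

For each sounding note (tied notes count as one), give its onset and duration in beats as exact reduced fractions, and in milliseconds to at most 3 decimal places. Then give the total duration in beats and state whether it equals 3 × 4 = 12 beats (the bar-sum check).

1) 0.0ms=0b +1600.0ms=2b
2) 1600.0ms=2b +1600.0ms=2b
3) 3200.0ms=4b +457.143ms=4/7b
4) 3657.143ms=32/7b +457.143ms=4/7b
5) 4114.286ms=36/7b +457.143ms=4/7b
6) 4571.429ms=40/7b +457.143ms=4/7b
7) 5028.571ms=44/7b +457.143ms=4/7b
8) 5485.714ms=48/7b +457.143ms=4/7b
9) 5942.857ms=52/7b +457.143ms=4/7b
10) 6400.0ms=8b +640.0ms=4/5b
11) 7040.0ms=44/5b +1280.0ms=8/5b
12) 8320.0ms=52/5b +640.0ms=4/5b
13) 8960.0ms=56/5b +640.0ms=4/5b
Σ=12b of 12 (75bpm 4/4) — PASS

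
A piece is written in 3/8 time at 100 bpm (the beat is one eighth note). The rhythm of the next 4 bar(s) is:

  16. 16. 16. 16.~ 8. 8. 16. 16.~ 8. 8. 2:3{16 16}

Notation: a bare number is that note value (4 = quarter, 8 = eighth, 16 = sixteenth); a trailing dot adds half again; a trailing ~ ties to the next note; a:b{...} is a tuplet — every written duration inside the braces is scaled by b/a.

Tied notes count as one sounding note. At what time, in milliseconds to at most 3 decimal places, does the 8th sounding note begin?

note 8 onset = 9b = 5400.0ms

1. 0.0ms @ 0 + 450.0ms (3/4)
2. 450.0ms @ 3/4 + 450.0ms (3/4)
3. 900.0ms @ 3/2 + 450.0ms (3/4)
4. 1350.0ms @ 9/4 + 1350.0ms (9/4)
5. 2700.0ms @ 9/2 + 900.0ms (3/2)
6. 3600.0ms @ 6 + 450.0ms (3/4)
7. 4050.0ms @ 27/4 + 1350.0ms (9/4)
8. 5400.0ms @ 9 + 900.0ms (3/2)
9. 6300.0ms @ 21/2 + 450.0ms (3/4)
10. 6750.0ms @ 45/4 + 450.0ms (3/4)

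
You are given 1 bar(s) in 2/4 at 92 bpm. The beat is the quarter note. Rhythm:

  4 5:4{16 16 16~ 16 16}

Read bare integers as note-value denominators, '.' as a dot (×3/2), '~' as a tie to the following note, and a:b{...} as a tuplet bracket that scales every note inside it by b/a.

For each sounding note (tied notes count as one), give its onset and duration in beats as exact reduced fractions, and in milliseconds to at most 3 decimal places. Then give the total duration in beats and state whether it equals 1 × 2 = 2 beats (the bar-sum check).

1) 0.0ms=0b +652.174ms=1b
2) 652.174ms=1b +130.435ms=1/5b
3) 782.609ms=6/5b +130.435ms=1/5b
4) 913.043ms=7/5b +260.87ms=2/5b
5) 1173.913ms=9/5b +130.435ms=1/5b
Σ=2b of 2 (92bpm 2/4) — PASS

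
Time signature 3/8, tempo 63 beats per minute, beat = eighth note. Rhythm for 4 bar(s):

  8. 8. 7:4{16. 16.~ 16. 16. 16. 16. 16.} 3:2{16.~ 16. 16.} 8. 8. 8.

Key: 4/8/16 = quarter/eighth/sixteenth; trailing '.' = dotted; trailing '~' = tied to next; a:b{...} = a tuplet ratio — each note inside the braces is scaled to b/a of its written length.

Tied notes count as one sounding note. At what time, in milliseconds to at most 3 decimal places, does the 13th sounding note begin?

note 13 onset = 21/2b = 10000.0ms

1. 0.0ms @ 0 + 1428.571ms (3/2)
2. 1428.571ms @ 3/2 + 1428.571ms (3/2)
3. 2857.143ms @ 3 + 408.163ms (3/7)
4. 3265.306ms @ 24/7 + 816.327ms (6/7)
5. 4081.633ms @ 30/7 + 408.163ms (3/7)
6. 4489.796ms @ 33/7 + 408.163ms (3/7)
7. 4897.959ms @ 36/7 + 408.163ms (3/7)
8. 5306.122ms @ 39/7 + 408.163ms (3/7)
9. 5714.286ms @ 6 + 952.381ms (1)
10. 6666.667ms @ 7 + 476.19ms (1/2)
11. 7142.857ms @ 15/2 + 1428.571ms (3/2)
12. 8571.429ms @ 9 + 1428.571ms (3/2)
13. 10000.0ms @ 21/2 + 1428.571ms (3/2)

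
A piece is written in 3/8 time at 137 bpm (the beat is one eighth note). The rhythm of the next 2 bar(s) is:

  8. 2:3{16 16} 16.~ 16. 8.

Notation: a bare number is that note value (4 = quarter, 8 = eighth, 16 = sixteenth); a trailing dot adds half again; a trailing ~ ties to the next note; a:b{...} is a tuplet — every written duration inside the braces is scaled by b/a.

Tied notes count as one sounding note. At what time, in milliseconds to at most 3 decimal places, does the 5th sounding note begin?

1. 0.0ms @ 0 + 656.934ms (3/2)
2. 656.934ms @ 3/2 + 328.467ms (3/4)
3. 985.401ms @ 9/4 + 328.467ms (3/4)
4. 1313.869ms @ 3 + 656.934ms (3/2)
5. 1970.803ms @ 9/2 + 656.934ms (3/2)

note 5 onset = 9/2b = 1970.803ms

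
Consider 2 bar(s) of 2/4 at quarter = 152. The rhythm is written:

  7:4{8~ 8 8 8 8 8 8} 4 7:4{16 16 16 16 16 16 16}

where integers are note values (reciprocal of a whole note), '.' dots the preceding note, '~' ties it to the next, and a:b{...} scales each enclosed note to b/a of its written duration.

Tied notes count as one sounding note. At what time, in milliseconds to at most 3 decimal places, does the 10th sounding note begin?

1. 0.0ms @ 0 + 225.564ms (4/7)
2. 225.564ms @ 4/7 + 112.782ms (2/7)
3. 338.346ms @ 6/7 + 112.782ms (2/7)
4. 451.128ms @ 8/7 + 112.782ms (2/7)
5. 563.91ms @ 10/7 + 112.782ms (2/7)
6. 676.692ms @ 12/7 + 112.782ms (2/7)
7. 789.474ms @ 2 + 394.737ms (1)
8. 1184.211ms @ 3 + 56.391ms (1/7)
9. 1240.602ms @ 22/7 + 56.391ms (1/7)
10. 1296.992ms @ 23/7 + 56.391ms (1/7)
11. 1353.383ms @ 24/7 + 56.391ms (1/7)
12. 1409.774ms @ 25/7 + 56.391ms (1/7)
13. 1466.165ms @ 26/7 + 56.391ms (1/7)
14. 1522.556ms @ 27/7 + 56.391ms (1/7)

note 10 onset = 23/7b = 1296.992ms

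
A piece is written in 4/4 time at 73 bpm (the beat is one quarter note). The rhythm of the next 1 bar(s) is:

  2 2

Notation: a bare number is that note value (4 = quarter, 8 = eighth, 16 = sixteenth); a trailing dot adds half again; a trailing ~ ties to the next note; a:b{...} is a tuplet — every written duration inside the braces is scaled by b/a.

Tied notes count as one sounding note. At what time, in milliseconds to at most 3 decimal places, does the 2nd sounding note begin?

1. 0.0ms @ 0 + 1643.836ms (2)
2. 1643.836ms @ 2 + 1643.836ms (2)

note 2 onset = 2b = 1643.836ms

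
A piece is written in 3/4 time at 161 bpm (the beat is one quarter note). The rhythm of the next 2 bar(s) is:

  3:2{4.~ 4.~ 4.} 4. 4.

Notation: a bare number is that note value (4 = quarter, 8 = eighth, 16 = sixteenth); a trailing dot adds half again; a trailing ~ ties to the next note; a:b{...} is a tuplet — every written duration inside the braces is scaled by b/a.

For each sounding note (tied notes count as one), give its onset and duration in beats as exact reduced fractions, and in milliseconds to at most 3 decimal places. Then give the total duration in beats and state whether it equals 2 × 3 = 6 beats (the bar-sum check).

1) 0.0ms=0b +1118.012ms=3b
2) 1118.012ms=3b +559.006ms=3/2b
3) 1677.019ms=9/2b +559.006ms=3/2b
Σ=6b of 6 (161bpm 3/4) — PASS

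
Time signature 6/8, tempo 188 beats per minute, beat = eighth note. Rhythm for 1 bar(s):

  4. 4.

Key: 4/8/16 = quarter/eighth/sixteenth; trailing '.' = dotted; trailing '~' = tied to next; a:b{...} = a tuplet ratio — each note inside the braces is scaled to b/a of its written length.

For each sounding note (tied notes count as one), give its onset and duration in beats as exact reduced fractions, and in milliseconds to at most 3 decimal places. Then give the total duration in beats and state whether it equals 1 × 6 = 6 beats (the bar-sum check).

1) 0.0ms=0b +957.447ms=3b
2) 957.447ms=3b +957.447ms=3b
Σ=6b of 6 (188bpm 6/8) — PASS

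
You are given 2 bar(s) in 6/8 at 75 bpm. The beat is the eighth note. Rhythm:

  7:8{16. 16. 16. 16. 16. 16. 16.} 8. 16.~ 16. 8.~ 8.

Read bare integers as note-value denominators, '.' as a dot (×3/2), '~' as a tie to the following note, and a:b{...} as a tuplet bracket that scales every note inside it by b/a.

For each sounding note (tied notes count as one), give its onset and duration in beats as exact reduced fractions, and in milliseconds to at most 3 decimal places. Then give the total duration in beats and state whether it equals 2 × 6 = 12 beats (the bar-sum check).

1) 0.0ms=0b +685.714ms=6/7b
2) 685.714ms=6/7b +685.714ms=6/7b
3) 1371.429ms=12/7b +685.714ms=6/7b
4) 2057.143ms=18/7b +685.714ms=6/7b
5) 2742.857ms=24/7b +685.714ms=6/7b
6) 3428.571ms=30/7b +685.714ms=6/7b
7) 4114.286ms=36/7b +685.714ms=6/7b
8) 4800.0ms=6b +1200.0ms=3/2b
9) 6000.0ms=15/2b +1200.0ms=3/2b
10) 7200.0ms=9b +2400.0ms=3b
Σ=12b of 12 (75bpm 6/8) — PASS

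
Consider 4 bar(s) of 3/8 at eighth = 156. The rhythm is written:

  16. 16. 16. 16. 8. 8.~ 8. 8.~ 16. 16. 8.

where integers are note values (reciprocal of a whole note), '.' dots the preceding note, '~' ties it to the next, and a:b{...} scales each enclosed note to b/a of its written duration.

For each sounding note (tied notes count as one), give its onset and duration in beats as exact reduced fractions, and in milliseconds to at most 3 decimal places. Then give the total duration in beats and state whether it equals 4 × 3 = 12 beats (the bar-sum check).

1) 0.0ms=0b +288.462ms=3/4b
2) 288.462ms=3/4b +288.462ms=3/4b
3) 576.923ms=3/2b +288.462ms=3/4b
4) 865.385ms=9/4b +288.462ms=3/4b
5) 1153.846ms=3b +576.923ms=3/2b
6) 1730.769ms=9/2b +1153.846ms=3b
7) 2884.615ms=15/2b +865.385ms=9/4b
8) 3750.0ms=39/4b +288.462ms=3/4b
9) 4038.462ms=21/2b +576.923ms=3/2b
Σ=12b of 12 (156bpm 3/8) — PASS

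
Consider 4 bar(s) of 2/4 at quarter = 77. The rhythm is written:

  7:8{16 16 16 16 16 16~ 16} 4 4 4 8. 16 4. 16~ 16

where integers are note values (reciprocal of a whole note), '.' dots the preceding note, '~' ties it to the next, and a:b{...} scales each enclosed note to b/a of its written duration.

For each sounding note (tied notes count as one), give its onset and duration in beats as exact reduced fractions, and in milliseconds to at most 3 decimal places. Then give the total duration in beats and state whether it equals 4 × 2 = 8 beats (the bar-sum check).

1) 0.0ms=0b +222.635ms=2/7b
2) 222.635ms=2/7b +222.635ms=2/7b
3) 445.269ms=4/7b +222.635ms=2/7b
4) 667.904ms=6/7b +222.635ms=2/7b
5) 890.538ms=8/7b +222.635ms=2/7b
6) 1113.173ms=10/7b +445.269ms=4/7b
7) 1558.442ms=2b +779.221ms=1b
8) 2337.662ms=3b +779.221ms=1b
9) 3116.883ms=4b +779.221ms=1b
10) 3896.104ms=5b +584.416ms=3/4b
11) 4480.519ms=23/4b +194.805ms=1/4b
12) 4675.325ms=6b +1168.831ms=3/2b
13) 5844.156ms=15/2b +389.61ms=1/2b
Σ=8b of 8 (77bpm 2/4) — PASS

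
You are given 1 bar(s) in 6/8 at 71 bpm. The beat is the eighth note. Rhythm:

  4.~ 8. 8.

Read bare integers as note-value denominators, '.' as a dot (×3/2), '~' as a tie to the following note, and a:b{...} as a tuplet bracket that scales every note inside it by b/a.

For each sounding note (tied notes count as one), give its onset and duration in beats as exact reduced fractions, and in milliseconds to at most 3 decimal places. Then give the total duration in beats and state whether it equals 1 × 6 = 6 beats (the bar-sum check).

1) 0.0ms=0b +3802.817ms=9/2b
2) 3802.817ms=9/2b +1267.606ms=3/2b
Σ=6b of 6 (71bpm 6/8) — PASS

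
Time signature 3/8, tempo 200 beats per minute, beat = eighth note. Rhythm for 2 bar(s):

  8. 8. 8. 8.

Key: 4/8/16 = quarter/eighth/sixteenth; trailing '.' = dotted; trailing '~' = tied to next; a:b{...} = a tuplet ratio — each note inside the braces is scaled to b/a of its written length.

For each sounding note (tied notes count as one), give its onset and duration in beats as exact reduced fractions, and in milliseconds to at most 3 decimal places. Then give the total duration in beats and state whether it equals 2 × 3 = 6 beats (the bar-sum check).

1) 0.0ms=0b +450.0ms=3/2b
2) 450.0ms=3/2b +450.0ms=3/2b
3) 900.0ms=3b +450.0ms=3/2b
4) 1350.0ms=9/2b +450.0ms=3/2b
Σ=6b of 6 (200bpm 3/8) — PASS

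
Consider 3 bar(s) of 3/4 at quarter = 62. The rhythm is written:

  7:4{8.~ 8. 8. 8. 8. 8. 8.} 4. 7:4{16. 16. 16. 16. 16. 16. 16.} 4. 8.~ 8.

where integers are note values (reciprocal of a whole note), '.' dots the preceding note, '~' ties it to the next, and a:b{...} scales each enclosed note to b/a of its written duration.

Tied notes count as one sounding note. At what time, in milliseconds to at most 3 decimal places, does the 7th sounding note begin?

note 7 onset = 3b = 2903.226ms

1. 0.0ms @ 0 + 829.493ms (6/7)
2. 829.493ms @ 6/7 + 414.747ms (3/7)
3. 1244.24ms @ 9/7 + 414.747ms (3/7)
4. 1658.986ms @ 12/7 + 414.747ms (3/7)
5. 2073.733ms @ 15/7 + 414.747ms (3/7)
6. 2488.479ms @ 18/7 + 414.747ms (3/7)
7. 2903.226ms @ 3 + 1451.613ms (3/2)
8. 4354.839ms @ 9/2 + 207.373ms (3/14)
9. 4562.212ms @ 33/7 + 207.373ms (3/14)
10. 4769.585ms @ 69/14 + 207.373ms (3/14)
11. 4976.959ms @ 36/7 + 207.373ms (3/14)
12. 5184.332ms @ 75/14 + 207.373ms (3/14)
13. 5391.705ms @ 39/7 + 207.373ms (3/14)
14. 5599.078ms @ 81/14 + 207.373ms (3/14)
15. 5806.452ms @ 6 + 1451.613ms (3/2)
16. 7258.065ms @ 15/2 + 1451.613ms (3/2)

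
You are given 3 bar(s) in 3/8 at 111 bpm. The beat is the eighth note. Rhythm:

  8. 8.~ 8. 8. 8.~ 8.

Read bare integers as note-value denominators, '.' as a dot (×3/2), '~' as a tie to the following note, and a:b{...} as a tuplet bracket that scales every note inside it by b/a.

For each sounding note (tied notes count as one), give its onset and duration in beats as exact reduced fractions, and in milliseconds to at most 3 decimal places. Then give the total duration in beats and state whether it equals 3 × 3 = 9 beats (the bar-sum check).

1) 0.0ms=0b +810.811ms=3/2b
2) 810.811ms=3/2b +1621.622ms=3b
3) 2432.432ms=9/2b +810.811ms=3/2b
4) 3243.243ms=6b +1621.622ms=3b
Σ=9b of 9 (111bpm 3/8) — PASS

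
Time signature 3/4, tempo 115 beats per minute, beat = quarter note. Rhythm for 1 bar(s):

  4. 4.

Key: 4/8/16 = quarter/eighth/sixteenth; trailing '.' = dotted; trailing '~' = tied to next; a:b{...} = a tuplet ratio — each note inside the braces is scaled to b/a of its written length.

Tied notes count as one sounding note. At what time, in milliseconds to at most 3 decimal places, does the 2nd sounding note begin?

note 2 onset = 3/2b = 782.609ms

1. 0.0ms @ 0 + 782.609ms (3/2)
2. 782.609ms @ 3/2 + 782.609ms (3/2)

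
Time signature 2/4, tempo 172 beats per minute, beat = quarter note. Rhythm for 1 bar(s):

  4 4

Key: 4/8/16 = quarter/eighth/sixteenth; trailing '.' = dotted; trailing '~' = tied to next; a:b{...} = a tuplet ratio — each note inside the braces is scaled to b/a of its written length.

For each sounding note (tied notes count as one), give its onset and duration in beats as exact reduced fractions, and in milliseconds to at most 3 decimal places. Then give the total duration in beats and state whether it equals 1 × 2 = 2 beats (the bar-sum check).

1) 0.0ms=0b +348.837ms=1b
2) 348.837ms=1b +348.837ms=1b
Σ=2b of 2 (172bpm 2/4) — PASS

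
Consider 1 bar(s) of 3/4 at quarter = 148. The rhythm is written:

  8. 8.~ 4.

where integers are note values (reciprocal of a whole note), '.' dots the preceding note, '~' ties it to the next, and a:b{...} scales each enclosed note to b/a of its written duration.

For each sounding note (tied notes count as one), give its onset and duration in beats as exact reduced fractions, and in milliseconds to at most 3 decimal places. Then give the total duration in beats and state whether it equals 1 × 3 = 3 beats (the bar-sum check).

1) 0.0ms=0b +304.054ms=3/4b
2) 304.054ms=3/4b +912.162ms=9/4b
Σ=3b of 3 (148bpm 3/4) — PASS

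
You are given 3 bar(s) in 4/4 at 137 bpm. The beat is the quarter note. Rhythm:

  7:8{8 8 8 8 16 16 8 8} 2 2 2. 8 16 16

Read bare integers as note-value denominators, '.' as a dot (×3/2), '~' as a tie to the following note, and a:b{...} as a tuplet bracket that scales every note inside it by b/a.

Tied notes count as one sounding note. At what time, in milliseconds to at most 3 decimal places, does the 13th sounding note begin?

note 13 onset = 23/2b = 5036.496ms

1. 0.0ms @ 0 + 250.261ms (4/7)
2. 250.261ms @ 4/7 + 250.261ms (4/7)
3. 500.521ms @ 8/7 + 250.261ms (4/7)
4. 750.782ms @ 12/7 + 250.261ms (4/7)
5. 1001.043ms @ 16/7 + 125.13ms (2/7)
6. 1126.173ms @ 18/7 + 125.13ms (2/7)
7. 1251.303ms @ 20/7 + 250.261ms (4/7)
8. 1501.564ms @ 24/7 + 250.261ms (4/7)
9. 1751.825ms @ 4 + 875.912ms (2)
10. 2627.737ms @ 6 + 875.912ms (2)
11. 3503.65ms @ 8 + 1313.869ms (3)
12. 4817.518ms @ 11 + 218.978ms (1/2)
13. 5036.496ms @ 23/2 + 109.489ms (1/4)
14. 5145.985ms @ 47/4 + 109.489ms (1/4)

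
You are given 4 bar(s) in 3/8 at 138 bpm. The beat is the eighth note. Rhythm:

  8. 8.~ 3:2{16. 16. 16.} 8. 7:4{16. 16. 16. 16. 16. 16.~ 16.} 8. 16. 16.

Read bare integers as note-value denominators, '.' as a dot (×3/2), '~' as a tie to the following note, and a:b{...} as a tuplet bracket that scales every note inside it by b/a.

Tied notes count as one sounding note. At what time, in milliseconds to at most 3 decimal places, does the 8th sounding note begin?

note 8 onset = 48/7b = 2981.366ms

1. 0.0ms @ 0 + 652.174ms (3/2)
2. 652.174ms @ 3/2 + 869.565ms (2)
3. 1521.739ms @ 7/2 + 217.391ms (1/2)
4. 1739.13ms @ 4 + 217.391ms (1/2)
5. 1956.522ms @ 9/2 + 652.174ms (3/2)
6. 2608.696ms @ 6 + 186.335ms (3/7)
7. 2795.031ms @ 45/7 + 186.335ms (3/7)
8. 2981.366ms @ 48/7 + 186.335ms (3/7)
9. 3167.702ms @ 51/7 + 186.335ms (3/7)
10. 3354.037ms @ 54/7 + 186.335ms (3/7)
11. 3540.373ms @ 57/7 + 372.671ms (6/7)
12. 3913.043ms @ 9 + 652.174ms (3/2)
13. 4565.217ms @ 21/2 + 326.087ms (3/4)
14. 4891.304ms @ 45/4 + 326.087ms (3/4)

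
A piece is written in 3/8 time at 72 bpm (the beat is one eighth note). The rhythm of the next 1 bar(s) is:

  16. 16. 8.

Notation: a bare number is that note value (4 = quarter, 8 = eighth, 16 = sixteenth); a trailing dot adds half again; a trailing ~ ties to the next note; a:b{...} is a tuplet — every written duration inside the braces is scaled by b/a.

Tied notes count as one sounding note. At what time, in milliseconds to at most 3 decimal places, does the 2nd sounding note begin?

note 2 onset = 3/4b = 625.0ms

1. 0.0ms @ 0 + 625.0ms (3/4)
2. 625.0ms @ 3/4 + 625.0ms (3/4)
3. 1250.0ms @ 3/2 + 1250.0ms (3/2)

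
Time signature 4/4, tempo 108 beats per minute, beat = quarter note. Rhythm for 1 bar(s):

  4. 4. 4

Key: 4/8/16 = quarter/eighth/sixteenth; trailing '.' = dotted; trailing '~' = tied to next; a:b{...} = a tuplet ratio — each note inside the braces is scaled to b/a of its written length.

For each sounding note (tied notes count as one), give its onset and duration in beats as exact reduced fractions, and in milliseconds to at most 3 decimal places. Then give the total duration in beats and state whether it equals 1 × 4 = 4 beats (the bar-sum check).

1) 0.0ms=0b +833.333ms=3/2b
2) 833.333ms=3/2b +833.333ms=3/2b
3) 1666.667ms=3b +555.556ms=1b
Σ=4b of 4 (108bpm 4/4) — PASS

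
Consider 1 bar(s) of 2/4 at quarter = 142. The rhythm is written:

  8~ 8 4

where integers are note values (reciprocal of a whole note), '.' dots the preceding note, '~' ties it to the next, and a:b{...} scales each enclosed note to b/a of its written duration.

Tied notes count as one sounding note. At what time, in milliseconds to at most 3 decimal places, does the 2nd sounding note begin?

1. 0.0ms @ 0 + 422.535ms (1)
2. 422.535ms @ 1 + 422.535ms (1)

note 2 onset = 1b = 422.535ms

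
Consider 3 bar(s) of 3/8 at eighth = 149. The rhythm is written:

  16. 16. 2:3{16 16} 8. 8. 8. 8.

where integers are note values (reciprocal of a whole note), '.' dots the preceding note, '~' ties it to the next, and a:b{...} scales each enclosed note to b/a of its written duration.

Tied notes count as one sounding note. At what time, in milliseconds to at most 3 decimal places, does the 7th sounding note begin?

1. 0.0ms @ 0 + 302.013ms (3/4)
2. 302.013ms @ 3/4 + 302.013ms (3/4)
3. 604.027ms @ 3/2 + 302.013ms (3/4)
4. 906.04ms @ 9/4 + 302.013ms (3/4)
5. 1208.054ms @ 3 + 604.027ms (3/2)
6. 1812.081ms @ 9/2 + 604.027ms (3/2)
7. 2416.107ms @ 6 + 604.027ms (3/2)
8. 3020.134ms @ 15/2 + 604.027ms (3/2)

note 7 onset = 6b = 2416.107ms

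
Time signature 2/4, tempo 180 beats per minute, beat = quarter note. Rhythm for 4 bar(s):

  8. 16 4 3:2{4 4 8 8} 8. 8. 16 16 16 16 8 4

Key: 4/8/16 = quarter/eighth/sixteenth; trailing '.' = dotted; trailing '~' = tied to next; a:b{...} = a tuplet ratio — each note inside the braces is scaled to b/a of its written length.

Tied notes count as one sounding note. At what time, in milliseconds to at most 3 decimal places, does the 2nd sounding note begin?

1. 0.0ms @ 0 + 250.0ms (3/4)
2. 250.0ms @ 3/4 + 83.333ms (1/4)
3. 333.333ms @ 1 + 333.333ms (1)
4. 666.667ms @ 2 + 222.222ms (2/3)
5. 888.889ms @ 8/3 + 222.222ms (2/3)
6. 1111.111ms @ 10/3 + 111.111ms (1/3)
7. 1222.222ms @ 11/3 + 111.111ms (1/3)
8. 1333.333ms @ 4 + 250.0ms (3/4)
9. 1583.333ms @ 19/4 + 250.0ms (3/4)
10. 1833.333ms @ 11/2 + 83.333ms (1/4)
11. 1916.667ms @ 23/4 + 83.333ms (1/4)
12. 2000.0ms @ 6 + 83.333ms (1/4)
13. 2083.333ms @ 25/4 + 83.333ms (1/4)
14. 2166.667ms @ 13/2 + 166.667ms (1/2)
15. 2333.333ms @ 7 + 333.333ms (1)

note 2 onset = 3/4b = 250.0ms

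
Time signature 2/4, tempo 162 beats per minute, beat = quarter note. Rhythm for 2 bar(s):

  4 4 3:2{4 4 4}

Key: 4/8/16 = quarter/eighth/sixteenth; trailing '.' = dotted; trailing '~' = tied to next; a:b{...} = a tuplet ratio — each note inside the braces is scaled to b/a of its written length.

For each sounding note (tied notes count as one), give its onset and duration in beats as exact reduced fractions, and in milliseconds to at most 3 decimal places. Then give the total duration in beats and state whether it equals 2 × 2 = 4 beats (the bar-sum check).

1) 0.0ms=0b +370.37ms=1b
2) 370.37ms=1b +370.37ms=1b
3) 740.741ms=2b +246.914ms=2/3b
4) 987.654ms=8/3b +246.914ms=2/3b
5) 1234.568ms=10/3b +246.914ms=2/3b
Σ=4b of 4 (162bpm 2/4) — PASS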